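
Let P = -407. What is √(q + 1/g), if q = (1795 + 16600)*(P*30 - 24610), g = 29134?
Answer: I*√574888747479599266/29134 ≈ 26025.0*I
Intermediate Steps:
q = -677303900 (q = (1795 + 16600)*(-407*30 - 24610) = 18395*(-12210 - 24610) = 18395*(-36820) = -677303900)
√(q + 1/g) = √(-677303900 + 1/29134) = √(-19732571822599/29134) = I*√574888747479599266/29134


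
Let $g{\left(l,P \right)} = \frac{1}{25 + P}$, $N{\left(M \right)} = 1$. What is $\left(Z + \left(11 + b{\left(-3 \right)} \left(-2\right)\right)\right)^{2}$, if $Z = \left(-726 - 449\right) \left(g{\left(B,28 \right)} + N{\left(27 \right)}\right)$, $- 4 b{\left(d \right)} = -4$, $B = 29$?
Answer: $\frac{3965598729}{2809} \approx 1.4117 \cdot 10^{6}$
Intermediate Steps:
$b{\left(d \right)} = 1$ ($b{\left(d \right)} = \left(- \frac{1}{4}\right) \left(-4\right) = 1$)
$Z = - \frac{63450}{53}$ ($Z = \left(-726 - 449\right) \left(\frac{1}{25 + 28} + 1\right) = - 1175 \left(\frac{1}{53} + 1\right) = \left(-1175\right) \frac{54}{53} = - \frac{63450}{53} \approx -1197.2$)
$\left(Z + \left(11 + b{\left(-3 \right)} \left(-2\right)\right)\right)^{2} = \left(- \frac{63450}{53} + \left(11 + 1 \left(-2\right)\right)\right)^{2} = \left(- \frac{63450}{53} + \left(11 - 2\right)\right)^{2} = \left(- \frac{63450}{53} + 9\right)^{2} = \left(- \frac{62973}{53}\right)^{2} = \frac{3965598729}{2809}$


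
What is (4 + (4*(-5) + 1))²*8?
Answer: 1800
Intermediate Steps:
(4 + (4*(-5) + 1))²*8 = (4 + (-20 + 1))²*8 = (4 - 19)²*8 = (-15)²*8 = 225*8 = 1800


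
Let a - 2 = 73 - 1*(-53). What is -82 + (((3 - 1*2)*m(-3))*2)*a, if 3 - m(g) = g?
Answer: 1454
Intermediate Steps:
m(g) = 3 - g
a = 128 (a = 2 + (73 - 1*(-53)) = 2 + (73 + 53) = 2 + 126 = 128)
-82 + (((3 - 1*2)*m(-3))*2)*a = -82 + (((3 - 1*2)*(3 - 1*(-3)))*2)*128 = -82 + (((3 - 2)*(3 + 3))*2)*128 = -82 + ((1*6)*2)*128 = -82 + (6*2)*128 = -82 + 12*128 = -82 + 1536 = 1454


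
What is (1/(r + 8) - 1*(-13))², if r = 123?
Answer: 2903616/17161 ≈ 169.20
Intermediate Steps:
(1/(r + 8) - 1*(-13))² = (1/(123 + 8) - 1*(-13))² = (1/131 + 13)² = (1704/131)² = 2903616/17161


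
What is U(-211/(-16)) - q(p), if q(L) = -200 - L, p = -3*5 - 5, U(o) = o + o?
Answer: 1651/8 ≈ 206.38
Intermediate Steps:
U(o) = 2*o
p = -20 (p = -15 - 5 = -20)
U(-211/(-16)) - q(p) = 2*(-211/(-16)) - (-200 - 1*(-20)) = 2*(-211*(-1/16)) - (-200 + 20) = 2*(211/16) - 1*(-180) = 211/8 + 180 = 1651/8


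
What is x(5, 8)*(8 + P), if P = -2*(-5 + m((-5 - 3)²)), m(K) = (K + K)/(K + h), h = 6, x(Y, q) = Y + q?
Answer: 6526/35 ≈ 186.46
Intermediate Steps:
m(K) = 2*K/(6 + K) (m(K) = (K + K)/(K + 6) = (2*K)/(6 + K) = 2*K/(6 + K))
P = 222/35 (P = -2*(-5 + 2*(-5 - 3)²/(6 + (-5 - 3)²)) = -2*(-5 + 2*(-8)²/(6 + (-8)²)) = -2*(-5 + 2*64/(6 + 64)) = -2*(-5 + 2*64/70) = -2*(-5 + 2*64*(1/70)) = -2*(-5 + 64/35) = -2*(-111/35) = 222/35 ≈ 6.3429)
x(5, 8)*(8 + P) = (5 + 8)*(8 + 222/35) = 13*(502/35) = 6526/35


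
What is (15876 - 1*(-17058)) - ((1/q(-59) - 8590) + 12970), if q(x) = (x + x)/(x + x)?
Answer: 28553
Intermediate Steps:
q(x) = 1 (q(x) = (2*x)/((2*x)) = (2*x)*(1/(2*x)) = 1)
(15876 - 1*(-17058)) - ((1/q(-59) - 8590) + 12970) = (15876 - 1*(-17058)) - ((1/1 - 8590) + 12970) = (15876 + 17058) - ((1 - 8590) + 12970) = 32934 - (-8589 + 12970) = 32934 - 1*4381 = 32934 - 4381 = 28553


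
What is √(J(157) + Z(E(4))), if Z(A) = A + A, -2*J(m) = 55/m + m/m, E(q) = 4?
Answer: 5*√7222/157 ≈ 2.7064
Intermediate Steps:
J(m) = -½ - 55/(2*m) (J(m) = -(55/m + m/m)/2 = -(55/m + 1)/2 = -(1 + 55/m)/2 = -½ - 55/(2*m))
Z(A) = 2*A
√(J(157) + Z(E(4))) = √((½)*(-55 - 1*157)/157 + 2*4) = √((½)*(1/157)*(-55 - 157) + 8) = √((½)*(1/157)*(-212) + 8) = √(-106/157 + 8) = √(1150/157) = 5*√7222/157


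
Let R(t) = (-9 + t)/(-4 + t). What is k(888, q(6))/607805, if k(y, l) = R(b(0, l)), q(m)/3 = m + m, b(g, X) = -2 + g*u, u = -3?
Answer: 1/331530 ≈ 3.0163e-6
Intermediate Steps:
b(g, X) = -2 - 3*g (b(g, X) = -2 + g*(-3) = -2 - 3*g)
R(t) = (-9 + t)/(-4 + t)
q(m) = 6*m (q(m) = 3*(m + m) = 3*(2*m) = 6*m)
k(y, l) = 11/6 (k(y, l) = (-9 + (-2 - 3*0))/(-4 + (-2 - 3*0)) = (-9 + (-2 + 0))/(-4 + (-2 + 0)) = (-9 - 2)/(-4 - 2) = -11/(-6) = -1/6*(-11) = 11/6)
k(888, q(6))/607805 = (11/6)/607805 = (11/6)*(1/607805) = 1/331530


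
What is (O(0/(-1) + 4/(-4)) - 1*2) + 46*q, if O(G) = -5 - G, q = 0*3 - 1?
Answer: -52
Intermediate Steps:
q = -1 (q = 0 - 1 = -1)
(O(0/(-1) + 4/(-4)) - 1*2) + 46*q = ((-5 - (0/(-1) + 4/(-4))) - 1*2) + 46*(-1) = ((-5 - (0*(-1) + 4*(-¼))) - 2) - 46 = ((-5 - (0 - 1)) - 2) - 46 = ((-5 - 1*(-1)) - 2) - 46 = ((-5 + 1) - 2) - 46 = (-4 - 2) - 46 = -6 - 46 = -52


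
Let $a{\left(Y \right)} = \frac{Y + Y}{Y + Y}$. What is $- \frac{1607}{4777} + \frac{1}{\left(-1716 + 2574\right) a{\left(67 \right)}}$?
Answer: $- \frac{1374029}{4098666} \approx -0.33524$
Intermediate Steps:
$a{\left(Y \right)} = 1$ ($a{\left(Y \right)} = \frac{2 Y}{2 Y} = 2 Y \frac{1}{2 Y} = 1$)
$- \frac{1607}{4777} + \frac{1}{\left(-1716 + 2574\right) a{\left(67 \right)}} = - \frac{1607}{4777} + \frac{1}{\left(-1716 + 2574\right) 1} = \left(-1607\right) \frac{1}{4777} + \frac{1}{858} \cdot 1 = - \frac{1607}{4777} + \frac{1}{858} \cdot 1 = - \frac{1607}{4777} + \frac{1}{858} = - \frac{1374029}{4098666}$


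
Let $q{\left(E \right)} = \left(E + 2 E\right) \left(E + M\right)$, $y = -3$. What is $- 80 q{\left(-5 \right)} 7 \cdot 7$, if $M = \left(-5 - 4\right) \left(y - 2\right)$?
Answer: $2352000$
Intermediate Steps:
$M = 45$ ($M = \left(-5 - 4\right) \left(-3 - 2\right) = \left(-9\right) \left(-5\right) = 45$)
$q{\left(E \right)} = 3 E \left(45 + E\right)$ ($q{\left(E \right)} = \left(E + 2 E\right) \left(E + 45\right) = 3 E \left(45 + E\right)$)
$- 80 q{\left(-5 \right)} 7 \cdot 7 = - 80 \cdot 3 \left(-5\right) \left(45 - 5\right) 7 \cdot 7 = - 80 \cdot 3 \left(-5\right) 40 \cdot 49 = \left(-80\right) \left(-600\right) 49 = 48000 \cdot 49 = 2352000$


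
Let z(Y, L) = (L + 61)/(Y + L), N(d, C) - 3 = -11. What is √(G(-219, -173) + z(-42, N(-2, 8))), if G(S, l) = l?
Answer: 3*I*√1934/10 ≈ 13.193*I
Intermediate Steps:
N(d, C) = -8 (N(d, C) = 3 - 11 = -8)
z(Y, L) = (61 + L)/(L + Y)
√(G(-219, -173) + z(-42, N(-2, 8))) = √(-173 + (61 - 8)/(-8 - 42)) = √(-173 + 53/(-50)) = √(-173 - 1/50*53) = √(-173 - 53/50) = √(-8703/50) = 3*I*√1934/10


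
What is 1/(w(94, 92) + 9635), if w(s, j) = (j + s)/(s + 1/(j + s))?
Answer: 17485/168502571 ≈ 0.00010377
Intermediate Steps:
w(s, j) = (j + s)/(s + 1/(j + s))
1/(w(94, 92) + 9635) = 1/((92 + 94)²/(1 + 94² + 92*94) + 9635) = 1/(186²/(1 + 8836 + 8648) + 9635) = 1/(34596/17485 + 9635) = 1/(168502571/17485) = 17485/168502571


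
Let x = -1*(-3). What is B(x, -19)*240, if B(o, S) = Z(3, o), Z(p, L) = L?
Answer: 720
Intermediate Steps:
x = 3
B(o, S) = o
B(x, -19)*240 = 3*240 = 720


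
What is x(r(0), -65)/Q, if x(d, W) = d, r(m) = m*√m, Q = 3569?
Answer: 0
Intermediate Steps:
r(m) = m^(3/2)
x(r(0), -65)/Q = 0^(3/2)/3569 = 0*(1/3569) = 0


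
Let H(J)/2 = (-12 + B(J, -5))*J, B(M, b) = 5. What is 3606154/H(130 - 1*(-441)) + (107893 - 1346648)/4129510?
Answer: -212879308743/471590042 ≈ -451.41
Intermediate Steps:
H(J) = -14*J (H(J) = 2*((-12 + 5)*J) = 2*(-7*J) = -14*J)
3606154/H(130 - 1*(-441)) + (107893 - 1346648)/4129510 = 3606154/((-14*(130 - 1*(-441)))) + (107893 - 1346648)/4129510 = 3606154/((-14*(130 + 441))) - 1238755*1/4129510 = 3606154/((-14*571)) - 35393/117986 = 3606154/(-7994) - 35393/117986 = 3606154*(-1/7994) - 35393/117986 = -1803077/3997 - 35393/117986 = -212879308743/471590042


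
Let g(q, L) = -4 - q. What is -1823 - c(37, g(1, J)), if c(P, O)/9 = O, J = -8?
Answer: -1778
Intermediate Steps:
c(P, O) = 9*O
-1823 - c(37, g(1, J)) = -1823 - 9*(-4 - 1*1) = -1823 - 9*(-4 - 1) = -1823 - 9*(-5) = -1823 - 1*(-45) = -1823 + 45 = -1778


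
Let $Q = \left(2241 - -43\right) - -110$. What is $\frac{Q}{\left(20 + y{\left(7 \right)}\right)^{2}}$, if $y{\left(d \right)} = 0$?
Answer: $\frac{1197}{200} \approx 5.985$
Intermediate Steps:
$Q = 2394$ ($Q = \left(2241 + 43\right) + 110 = 2284 + 110 = 2394$)
$\frac{Q}{\left(20 + y{\left(7 \right)}\right)^{2}} = \frac{2394}{\left(20 + 0\right)^{2}} = \frac{2394}{20^{2}} = \frac{2394}{400} = 2394 \cdot \frac{1}{400} = \frac{1197}{200}$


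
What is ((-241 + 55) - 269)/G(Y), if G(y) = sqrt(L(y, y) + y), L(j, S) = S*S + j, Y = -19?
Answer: -455*sqrt(323)/323 ≈ -25.317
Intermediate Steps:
L(j, S) = j + S**2 (L(j, S) = S**2 + j = j + S**2)
G(y) = sqrt(y**2 + 2*y) (G(y) = sqrt((y + y**2) + y) = sqrt(y**2 + 2*y))
((-241 + 55) - 269)/G(Y) = ((-241 + 55) - 269)/(sqrt(-19*(2 - 19))) = (-186 - 269)/(sqrt(-19*(-17))) = -455*sqrt(323)/323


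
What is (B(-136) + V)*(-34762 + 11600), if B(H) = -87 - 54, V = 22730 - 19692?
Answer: -67100314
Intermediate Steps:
V = 3038
B(H) = -141
(B(-136) + V)*(-34762 + 11600) = (-141 + 3038)*(-34762 + 11600) = 2897*(-23162) = -67100314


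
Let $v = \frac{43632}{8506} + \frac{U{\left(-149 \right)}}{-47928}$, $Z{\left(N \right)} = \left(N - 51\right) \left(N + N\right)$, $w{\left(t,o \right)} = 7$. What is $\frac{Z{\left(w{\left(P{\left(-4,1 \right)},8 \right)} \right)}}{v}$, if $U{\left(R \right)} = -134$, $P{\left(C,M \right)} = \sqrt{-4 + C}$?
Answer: $- \frac{8968862496}{74726225} \approx -120.02$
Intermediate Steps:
$Z{\left(N \right)} = 2 N \left(-51 + N\right)$ ($Z{\left(N \right)} = \left(-51 + N\right) 2 N = 2 N \left(-51 + N\right)$)
$v = \frac{523083575}{101918892}$ ($v = \frac{43632}{8506} - \frac{134}{-47928} = 43632 \cdot \frac{1}{8506} - - \frac{67}{23964} = \frac{21816}{4253} + \frac{67}{23964} = \frac{523083575}{101918892} \approx 5.1324$)
$\frac{Z{\left(w{\left(P{\left(-4,1 \right)},8 \right)} \right)}}{v} = \frac{2 \cdot 7 \left(-51 + 7\right)}{\frac{523083575}{101918892}} = 2 \cdot 7 \left(-44\right) \frac{101918892}{523083575} = \left(-616\right) \frac{101918892}{523083575} = - \frac{8968862496}{74726225}$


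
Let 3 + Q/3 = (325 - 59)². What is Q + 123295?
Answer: 335554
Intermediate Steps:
Q = 212259 (Q = -9 + 3*(325 - 59)² = -9 + 3*266² = -9 + 3*70756 = -9 + 212268 = 212259)
Q + 123295 = 212259 + 123295 = 335554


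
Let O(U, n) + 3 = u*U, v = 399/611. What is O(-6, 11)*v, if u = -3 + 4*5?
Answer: -41895/611 ≈ -68.568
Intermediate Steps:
v = 399/611 (v = 399*(1/611) = 399/611 ≈ 0.65303)
u = 17 (u = -3 + 20 = 17)
O(U, n) = -3 + 17*U
O(-6, 11)*v = (-3 + 17*(-6))*(399/611) = (-3 - 102)*(399/611) = -105*399/611 = -41895/611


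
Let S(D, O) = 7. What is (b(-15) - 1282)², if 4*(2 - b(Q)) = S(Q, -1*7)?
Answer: 26286129/16 ≈ 1.6429e+6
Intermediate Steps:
b(Q) = ¼ (b(Q) = 2 - ¼*7 = 2 - 7/4 = ¼)
(b(-15) - 1282)² = (¼ - 1282)² = (-5127/4)² = 26286129/16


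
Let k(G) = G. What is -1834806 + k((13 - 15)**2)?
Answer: -1834802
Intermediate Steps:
-1834806 + k((13 - 15)**2) = -1834806 + (13 - 15)**2 = -1834806 + (-2)**2 = -1834806 + 4 = -1834802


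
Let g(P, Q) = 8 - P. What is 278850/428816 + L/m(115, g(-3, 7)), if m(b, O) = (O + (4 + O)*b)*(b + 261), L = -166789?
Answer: 986550373/2499139648 ≈ 0.39476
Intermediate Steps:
m(b, O) = (261 + b)*(O + b*(4 + O)) (m(b, O) = (O + b*(4 + O))*(261 + b) = (261 + b)*(O + b*(4 + O)))
278850/428816 + L/m(115, g(-3, 7)) = 278850/428816 - 166789/(4*115² + 261*(8 - 1*(-3)) + 1044*115 + (8 - 1*(-3))*115² + 262*(8 - 1*(-3))*115) = 278850*(1/428816) - 166789/(4*13225 + 261*(8 + 3) + 120060 + (8 + 3)*13225 + 262*(8 + 3)*115) = 139425/214408 - 166789/(52900 + 261*11 + 120060 + 11*13225 + 262*11*115) = 139425/214408 - 166789/(52900 + 2871 + 120060 + 145475 + 331430) = 139425/214408 - 166789/652736 = 139425/214408 - 166789*1/652736 = 139425/214408 - 23827/93248 = 986550373/2499139648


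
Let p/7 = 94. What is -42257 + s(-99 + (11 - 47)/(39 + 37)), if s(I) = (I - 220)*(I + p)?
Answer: -79669617/361 ≈ -2.2069e+5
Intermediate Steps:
p = 658 (p = 7*94 = 658)
s(I) = (-220 + I)*(658 + I) (s(I) = (I - 220)*(I + 658) = (-220 + I)*(658 + I))
-42257 + s(-99 + (11 - 47)/(39 + 37)) = -42257 + (-144760 + (-99 + (11 - 47)/(39 + 37))² + 438*(-99 + (11 - 47)/(39 + 37))) = -42257 + (-144760 + (-99 - 36/76)² + 438*(-99 - 36/76)) = -42257 + (-144760 + (-99 - 36*1/76)² + 438*(-99 - 36*1/76)) = -42257 + (-144760 + (-99 - 9/19)² + 438*(-99 - 9/19)) = -42257 + (-144760 + (-1890/19)² + 438*(-1890/19)) = -42257 + (-144760 + 3572100/361 - 827820/19) = -42257 - 64414840/361 = -79669617/361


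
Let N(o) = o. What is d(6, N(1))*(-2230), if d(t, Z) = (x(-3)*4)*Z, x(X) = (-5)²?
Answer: -223000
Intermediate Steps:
x(X) = 25
d(t, Z) = 100*Z (d(t, Z) = (25*4)*Z = 100*Z)
d(6, N(1))*(-2230) = (100*1)*(-2230) = 100*(-2230) = -223000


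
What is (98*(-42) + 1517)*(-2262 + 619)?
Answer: 4270157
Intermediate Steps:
(98*(-42) + 1517)*(-2262 + 619) = (-4116 + 1517)*(-1643) = -2599*(-1643) = 4270157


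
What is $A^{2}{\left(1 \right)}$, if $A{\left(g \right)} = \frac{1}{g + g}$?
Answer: $\frac{1}{4} \approx 0.25$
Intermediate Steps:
$A{\left(g \right)} = \frac{1}{2 g}$
$A^{2}{\left(1 \right)} = \left(\frac{1}{2 \cdot 1}\right)^{2} = \left(\frac{1}{2} \cdot 1\right)^{2} = \left(\frac{1}{2}\right)^{2} = \frac{1}{4}$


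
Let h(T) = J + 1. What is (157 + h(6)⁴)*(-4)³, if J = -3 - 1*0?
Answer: -11072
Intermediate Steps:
J = -3 (J = -3 + 0 = -3)
h(T) = -2 (h(T) = -3 + 1 = -2)
(157 + h(6)⁴)*(-4)³ = (157 + (-2)⁴)*(-4)³ = (157 + 16)*(-64) = 173*(-64) = -11072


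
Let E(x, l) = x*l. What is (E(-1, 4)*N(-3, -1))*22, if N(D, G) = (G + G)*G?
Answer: -176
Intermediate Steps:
N(D, G) = 2*G² (N(D, G) = (2*G)*G = 2*G²)
E(x, l) = l*x
(E(-1, 4)*N(-3, -1))*22 = ((4*(-1))*(2*(-1)²))*22 = -8*22 = -176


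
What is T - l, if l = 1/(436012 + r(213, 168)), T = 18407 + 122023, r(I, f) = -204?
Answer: 61200517439/435808 ≈ 1.4043e+5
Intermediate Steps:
T = 140430
l = 1/435808 (l = 1/(436012 - 204) = 1/435808 ≈ 2.2946e-6)
T - l = 140430 - 1*1/435808 = 140430 - 1/435808 = 61200517439/435808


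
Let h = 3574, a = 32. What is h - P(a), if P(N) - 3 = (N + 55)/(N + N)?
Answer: 228457/64 ≈ 3569.6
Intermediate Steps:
P(N) = 3 + (55 + N)/(2*N) (P(N) = 3 + (N + 55)/(N + N) = 3 + (55 + N)/((2*N)) = 3 + (55 + N)*(1/(2*N)) = 3 + (55 + N)/(2*N))
h - P(a) = 3574 - (55 + 7*32)/(2*32) = 3574 - (55 + 224)/(2*32) = 3574 - 279/(2*32) = 3574 - 1*279/64 = 3574 - 279/64 = 228457/64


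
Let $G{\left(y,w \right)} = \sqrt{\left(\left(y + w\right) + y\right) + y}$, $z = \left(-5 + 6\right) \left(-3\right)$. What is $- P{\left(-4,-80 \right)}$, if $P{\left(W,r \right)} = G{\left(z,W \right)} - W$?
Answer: $-4 - i \sqrt{13} \approx -4.0 - 3.6056 i$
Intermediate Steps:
$z = -3$ ($z = 1 \left(-3\right) = -3$)
$G{\left(y,w \right)} = \sqrt{w + 3 y}$ ($G{\left(y,w \right)} = \sqrt{\left(\left(w + y\right) + y\right) + y} = \sqrt{\left(w + 2 y\right) + y} = \sqrt{w + 3 y}$)
$P{\left(W,r \right)} = \sqrt{-9 + W} - W$ ($P{\left(W,r \right)} = \sqrt{W + 3 \left(-3\right)} - W = \sqrt{W - 9} - W = \sqrt{-9 + W} - W$)
$- P{\left(-4,-80 \right)} = - (\sqrt{-9 - 4} - -4) = - (\sqrt{-13} + 4) = - (i \sqrt{13} + 4) = - (4 + i \sqrt{13}) = -4 - i \sqrt{13}$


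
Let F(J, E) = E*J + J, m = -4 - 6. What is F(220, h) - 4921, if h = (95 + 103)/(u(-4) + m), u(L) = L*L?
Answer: 2559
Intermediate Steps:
u(L) = L²
m = -10
h = 33 (h = (95 + 103)/((-4)² - 10) = 198/(16 - 10) = 198/6 = 198*(⅙) = 33)
F(J, E) = J + E*J
F(220, h) - 4921 = 220*(1 + 33) - 4921 = 220*34 - 4921 = 7480 - 4921 = 2559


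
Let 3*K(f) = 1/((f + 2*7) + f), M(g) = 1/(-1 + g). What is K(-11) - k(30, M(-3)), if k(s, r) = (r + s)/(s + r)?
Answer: -25/24 ≈ -1.0417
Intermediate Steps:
k(s, r) = 1 (k(s, r) = (r + s)/(r + s) = 1)
K(f) = 1/(3*(14 + 2*f)) (K(f) = 1/(3*((f + 2*7) + f)) = 1/(3*((f + 14) + f)) = 1/(3*((14 + f) + f)) = 1/(3*(14 + 2*f)))
K(-11) - k(30, M(-3)) = 1/(6*(7 - 11)) - 1*1 = (⅙)/(-4) - 1 = (⅙)*(-¼) - 1 = -1/24 - 1 = -25/24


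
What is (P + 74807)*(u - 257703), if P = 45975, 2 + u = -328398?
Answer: -70790692546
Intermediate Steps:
u = -328400 (u = -2 - 328398 = -328400)
(P + 74807)*(u - 257703) = (45975 + 74807)*(-328400 - 257703) = 120782*(-586103) = -70790692546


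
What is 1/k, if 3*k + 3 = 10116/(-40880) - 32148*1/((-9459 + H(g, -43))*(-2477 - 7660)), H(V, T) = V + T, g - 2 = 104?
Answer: -81118909620/87819155533 ≈ -0.92370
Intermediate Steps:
g = 106 (g = 2 + 104 = 106)
H(V, T) = T + V
k = -87819155533/81118909620 (k = -1 + (10116/(-40880) - 32148*1/((-9459 + (-43 + 106))*(-2477 - 7660)))/3 = -1 + (10116*(-1/40880) - 32148*(-1/(10137*(-9459 + 63))))/3 = -1 + (-2529/10220 - 32148/((-10137*(-9396))))/3 = -1 + (-2529/10220 - 32148/95247252)/3 = -1 + (-2529/10220 - 32148*1/95247252)/3 = -1 + (-2529/10220 - 893/2645757)/3 = -1 + (⅓)*(-6700245913/27039636540) = -1 - 6700245913/81118909620 = -87819155533/81118909620 ≈ -1.0826)
1/k = 1/(-87819155533/81118909620) = -81118909620/87819155533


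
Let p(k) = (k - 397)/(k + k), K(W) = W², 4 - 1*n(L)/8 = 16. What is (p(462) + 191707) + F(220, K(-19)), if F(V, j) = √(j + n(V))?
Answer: 177137333/924 + √265 ≈ 1.9172e+5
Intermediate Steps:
n(L) = -96 (n(L) = 32 - 8*16 = 32 - 128 = -96)
F(V, j) = √(-96 + j) (F(V, j) = √(j - 96) = √(-96 + j))
p(k) = (-397 + k)/(2*k) (p(k) = (-397 + k)/((2*k)) = (-397 + k)*(1/(2*k)) = (-397 + k)/(2*k))
(p(462) + 191707) + F(220, K(-19)) = ((½)*(-397 + 462)/462 + 191707) + √(-96 + (-19)²) = ((½)*(1/462)*65 + 191707) + √(-96 + 361) = (65/924 + 191707) + √265 = 177137333/924 + √265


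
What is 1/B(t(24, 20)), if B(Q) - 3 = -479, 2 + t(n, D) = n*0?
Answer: -1/476 ≈ -0.0021008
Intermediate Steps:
t(n, D) = -2 (t(n, D) = -2 + n*0 = -2 + 0 = -2)
B(Q) = -476 (B(Q) = 3 - 479 = -476)
1/B(t(24, 20)) = 1/(-476) = -1/476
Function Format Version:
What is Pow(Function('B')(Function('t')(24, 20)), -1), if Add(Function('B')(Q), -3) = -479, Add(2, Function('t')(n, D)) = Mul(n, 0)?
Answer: Rational(-1, 476) ≈ -0.0021008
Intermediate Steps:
Function('t')(n, D) = -2 (Function('t')(n, D) = Add(-2, Mul(n, 0)) = Add(-2, 0) = -2)
Function('B')(Q) = -476 (Function('B')(Q) = Add(3, -479) = -476)
Pow(Function('B')(Function('t')(24, 20)), -1) = Pow(-476, -1) = Rational(-1, 476)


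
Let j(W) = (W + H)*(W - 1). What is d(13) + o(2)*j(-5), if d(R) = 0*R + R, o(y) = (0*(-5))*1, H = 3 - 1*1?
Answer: 13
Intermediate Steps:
H = 2 (H = 3 - 1 = 2)
o(y) = 0 (o(y) = 0*1 = 0)
j(W) = (-1 + W)*(2 + W) (j(W) = (W + 2)*(W - 1) = (2 + W)*(-1 + W) = (-1 + W)*(2 + W))
d(R) = R (d(R) = 0 + R = R)
d(13) + o(2)*j(-5) = 13 + 0*(-2 - 5 + (-5)²) = 13 + 0*(-2 - 5 + 25) = 13 + 0*18 = 13 + 0 = 13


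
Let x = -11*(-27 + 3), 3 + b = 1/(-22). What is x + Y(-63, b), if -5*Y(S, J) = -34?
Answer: 1354/5 ≈ 270.80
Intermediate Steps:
b = -67/22 (b = -3 + 1/(-22) = -3 - 1/22 = -67/22 ≈ -3.0455)
Y(S, J) = 34/5 (Y(S, J) = -⅕*(-34) = 34/5)
x = 264 (x = -11*(-24) = 264)
x + Y(-63, b) = 264 + 34/5 = 1354/5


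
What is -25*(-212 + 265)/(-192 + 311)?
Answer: -1325/119 ≈ -11.134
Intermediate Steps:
-25*(-212 + 265)/(-192 + 311) = -1325/119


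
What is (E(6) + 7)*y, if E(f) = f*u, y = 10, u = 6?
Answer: 430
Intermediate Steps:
E(f) = 6*f (E(f) = f*6 = 6*f)
(E(6) + 7)*y = (6*6 + 7)*10 = (36 + 7)*10 = 43*10 = 430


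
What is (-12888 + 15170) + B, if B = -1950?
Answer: 332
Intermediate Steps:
(-12888 + 15170) + B = (-12888 + 15170) - 1950 = 2282 - 1950 = 332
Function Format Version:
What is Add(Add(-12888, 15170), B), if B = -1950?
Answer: 332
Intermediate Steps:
Add(Add(-12888, 15170), B) = Add(Add(-12888, 15170), -1950) = Add(2282, -1950) = 332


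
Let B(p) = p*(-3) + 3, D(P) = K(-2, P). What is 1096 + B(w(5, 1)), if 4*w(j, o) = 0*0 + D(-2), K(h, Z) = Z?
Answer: 2201/2 ≈ 1100.5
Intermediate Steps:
D(P) = P
w(j, o) = -1/2 (w(j, o) = (0*0 - 2)/4 = (0 - 2)/4 = (1/4)*(-2) = -1/2)
B(p) = 3 - 3*p (B(p) = -3*p + 3 = 3 - 3*p)
1096 + B(w(5, 1)) = 1096 + (3 - 3*(-1/2)) = 1096 + (3 + 3/2) = 1096 + 9/2 = 2201/2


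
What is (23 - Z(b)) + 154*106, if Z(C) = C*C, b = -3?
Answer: 16338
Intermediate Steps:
Z(C) = C**2
(23 - Z(b)) + 154*106 = (23 - 1*(-3)**2) + 154*106 = (23 - 1*9) + 16324 = (23 - 9) + 16324 = 14 + 16324 = 16338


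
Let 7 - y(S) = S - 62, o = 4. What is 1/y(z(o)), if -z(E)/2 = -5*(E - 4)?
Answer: 1/69 ≈ 0.014493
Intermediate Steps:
z(E) = -40 + 10*E (z(E) = -(-10)*(E - 4) = -(-10)*(-4 + E) = -2*(20 - 5*E) = -40 + 10*E)
y(S) = 69 - S (y(S) = 7 - (S - 62) = 7 - (-62 + S) = 7 + (62 - S) = 69 - S)
1/y(z(o)) = 1/(69 - (-40 + 10*4)) = 1/(69 - (-40 + 40)) = 1/(69 - 1*0) = 1/(69 + 0) = 1/69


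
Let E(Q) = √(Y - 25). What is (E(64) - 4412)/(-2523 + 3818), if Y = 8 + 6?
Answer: -4412/1295 + I*√11/1295 ≈ -3.4069 + 0.0025611*I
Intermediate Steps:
Y = 14
E(Q) = I*√11 (E(Q) = √(14 - 25) = √(-11) = I*√11)
(E(64) - 4412)/(-2523 + 3818) = (I*√11 - 4412)/(-2523 + 3818) = (-4412 + I*√11)/1295 = (-4412 + I*√11)*(1/1295) = -4412/1295 + I*√11/1295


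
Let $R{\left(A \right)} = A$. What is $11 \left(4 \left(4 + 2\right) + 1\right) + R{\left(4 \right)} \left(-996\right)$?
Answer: $-3709$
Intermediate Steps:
$11 \left(4 \left(4 + 2\right) + 1\right) + R{\left(4 \right)} \left(-996\right) = 11 \left(4 \left(4 + 2\right) + 1\right) + 4 \left(-996\right) = 11 \left(4 \cdot 6 + 1\right) - 3984 = 11 \left(24 + 1\right) - 3984 = 11 \cdot 25 - 3984 = 275 - 3984 = -3709$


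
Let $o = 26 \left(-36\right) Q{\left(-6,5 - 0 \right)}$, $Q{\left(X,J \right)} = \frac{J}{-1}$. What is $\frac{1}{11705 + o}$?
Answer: $\frac{1}{16385} \approx 6.1031 \cdot 10^{-5}$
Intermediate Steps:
$Q{\left(X,J \right)} = - J$ ($Q{\left(X,J \right)} = J \left(-1\right) = - J$)
$o = 4680$ ($o = 26 \left(-36\right) \left(- (5 - 0)\right) = - 936 \left(- (5 + 0)\right) = - 936 \left(\left(-1\right) 5\right) = \left(-936\right) \left(-5\right) = 4680$)
$\frac{1}{11705 + o} = \frac{1}{11705 + 4680} = \frac{1}{16385}$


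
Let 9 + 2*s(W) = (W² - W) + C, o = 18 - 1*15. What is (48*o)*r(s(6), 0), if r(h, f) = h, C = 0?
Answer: 1512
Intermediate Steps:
o = 3 (o = 18 - 15 = 3)
s(W) = -9/2 + W²/2 - W/2 (s(W) = -9/2 + ((W² - W) + 0)/2 = -9/2 + (W² - W)/2 = -9/2 + (W²/2 - W/2) = -9/2 + W²/2 - W/2)
(48*o)*r(s(6), 0) = (48*3)*(-9/2 + (½)*6² - ½*6) = 144*(-9/2 + (½)*36 - 3) = 144*(-9/2 + 18 - 3) = 144*(21/2) = 1512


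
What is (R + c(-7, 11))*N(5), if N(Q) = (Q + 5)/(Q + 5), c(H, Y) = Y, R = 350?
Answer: 361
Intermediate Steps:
N(Q) = 1 (N(Q) = (5 + Q)/(5 + Q) = 1)
(R + c(-7, 11))*N(5) = (350 + 11)*1 = 361*1 = 361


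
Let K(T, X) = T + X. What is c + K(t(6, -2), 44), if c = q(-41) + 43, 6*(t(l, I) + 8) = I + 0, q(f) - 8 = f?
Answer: 137/3 ≈ 45.667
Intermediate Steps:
q(f) = 8 + f
t(l, I) = -8 + I/6 (t(l, I) = -8 + (I + 0)/6 = -8 + I/6)
c = 10 (c = (8 - 41) + 43 = -33 + 43 = 10)
c + K(t(6, -2), 44) = 10 + ((-8 + (1/6)*(-2)) + 44) = 10 + ((-8 - 1/3) + 44) = 10 + (-25/3 + 44) = 10 + 107/3 = 137/3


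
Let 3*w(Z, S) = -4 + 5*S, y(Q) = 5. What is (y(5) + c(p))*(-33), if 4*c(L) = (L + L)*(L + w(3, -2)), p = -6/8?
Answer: -7425/32 ≈ -232.03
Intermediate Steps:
p = -¾ (p = -6*⅛ = -¾ ≈ -0.75000)
w(Z, S) = -4/3 + 5*S/3 (w(Z, S) = (-4 + 5*S)/3 = -4/3 + 5*S/3)
c(L) = L*(-14/3 + L)/2 (c(L) = ((L + L)*(L + (-4/3 + (5/3)*(-2))))/4 = ((2*L)*(L + (-4/3 - 10/3)))/4 = ((2*L)*(L - 14/3))/4 = ((2*L)*(-14/3 + L))/4 = (2*L*(-14/3 + L))/4 = L*(-14/3 + L)/2)
(y(5) + c(p))*(-33) = (5 + (⅙)*(-¾)*(-14 + 3*(-¾)))*(-33) = (5 + (⅙)*(-¾)*(-14 - 9/4))*(-33) = (5 + (⅙)*(-¾)*(-65/4))*(-33) = (5 + 65/32)*(-33) = (225/32)*(-33) = -7425/32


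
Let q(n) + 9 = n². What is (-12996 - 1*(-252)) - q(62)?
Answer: -16579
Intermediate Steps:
q(n) = -9 + n²
(-12996 - 1*(-252)) - q(62) = (-12996 - 1*(-252)) - (-9 + 62²) = (-12996 + 252) - (-9 + 3844) = -12744 - 1*3835 = -12744 - 3835 = -16579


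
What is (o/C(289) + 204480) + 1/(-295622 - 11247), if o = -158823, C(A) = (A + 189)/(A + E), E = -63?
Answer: 9489531339310/73341691 ≈ 1.2939e+5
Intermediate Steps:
C(A) = (189 + A)/(-63 + A) (C(A) = (A + 189)/(A - 63) = (189 + A)/(-63 + A))
(o/C(289) + 204480) + 1/(-295622 - 11247) = (-158823*(-63 + 289)/(189 + 289) + 204480) + 1/(-295622 - 11247) = (-158823/(478/226) + 204480) + 1/(-306869) = (-158823/((1/226)*478) + 204480) - 1/306869 = (-158823/239/113 + 204480) - 1/306869 = (-158823*113/239 + 204480) - 1/306869 = (-17946999/239 + 204480) - 1/306869 = 30923721/239 - 1/306869 = 9489531339310/73341691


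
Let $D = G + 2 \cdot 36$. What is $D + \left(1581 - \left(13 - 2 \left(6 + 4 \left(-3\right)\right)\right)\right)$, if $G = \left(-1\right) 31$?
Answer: $1597$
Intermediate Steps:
$G = -31$
$D = 41$ ($D = -31 + 2 \cdot 36 = -31 + 72 = 41$)
$D + \left(1581 - \left(13 - 2 \left(6 + 4 \left(-3\right)\right)\right)\right) = 41 + \left(1581 - \left(13 - 2 \left(6 + 4 \left(-3\right)\right)\right)\right) = 41 + \left(1581 - \left(13 - 2 \left(6 - 12\right)\right)\right) = 41 + \left(1581 + \left(2 \left(-6\right) - 13\right)\right) = 41 + \left(1581 - 25\right) = 41 + 1556 = 1597$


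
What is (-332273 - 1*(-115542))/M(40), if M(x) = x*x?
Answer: -216731/1600 ≈ -135.46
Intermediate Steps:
M(x) = x**2
(-332273 - 1*(-115542))/M(40) = (-332273 - 1*(-115542))/(40**2) = (-332273 + 115542)/1600 = -216731*1/1600 = -216731/1600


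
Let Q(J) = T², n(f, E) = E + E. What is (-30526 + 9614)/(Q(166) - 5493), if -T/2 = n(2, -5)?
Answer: 20912/5093 ≈ 4.1060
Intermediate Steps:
n(f, E) = 2*E
T = 20 (T = -4*(-5) = -2*(-10) = 20)
Q(J) = 400 (Q(J) = 20² = 400)
(-30526 + 9614)/(Q(166) - 5493) = (-30526 + 9614)/(400 - 5493) = -20912/(-5093) = -20912*(-1/5093) = 20912/5093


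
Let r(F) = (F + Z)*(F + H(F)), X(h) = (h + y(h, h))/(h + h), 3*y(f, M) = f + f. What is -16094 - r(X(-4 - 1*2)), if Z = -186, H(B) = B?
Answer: -284137/18 ≈ -15785.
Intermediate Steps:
y(f, M) = 2*f/3 (y(f, M) = (f + f)/3 = (2*f)/3 = 2*f/3)
X(h) = 5/6 (X(h) = (h + 2*h/3)/(h + h) = (5*h/3)/((2*h)) = (5*h/3)*(1/(2*h)) = 5/6)
r(F) = 2*F*(-186 + F) (r(F) = (F - 186)*(F + F) = (-186 + F)*(2*F) = 2*F*(-186 + F))
-16094 - r(X(-4 - 1*2)) = -16094 - 2*5*(-186 + 5/6)/6 = -16094 - 2*5*(-1111)/(6*6) = -16094 - 1*(-5555/18) = -16094 + 5555/18 = -284137/18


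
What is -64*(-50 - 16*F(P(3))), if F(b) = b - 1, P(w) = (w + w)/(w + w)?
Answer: 3200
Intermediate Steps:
P(w) = 1 (P(w) = (2*w)/((2*w)) = (2*w)*(1/(2*w)) = 1)
F(b) = -1 + b
-64*(-50 - 16*F(P(3))) = -64*(-50 - 16*(-1 + 1)) = -64*(-50 - 16*0) = -64*(-50 + 0) = -64*(-50) = 3200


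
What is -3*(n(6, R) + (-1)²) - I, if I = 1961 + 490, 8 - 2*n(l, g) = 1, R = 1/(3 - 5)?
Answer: -4929/2 ≈ -2464.5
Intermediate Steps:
R = -½ (R = 1/(-2) = -½ ≈ -0.50000)
n(l, g) = 7/2 (n(l, g) = 4 - ½*1 = 4 - ½ = 7/2)
I = 2451
-3*(n(6, R) + (-1)²) - I = -3*(7/2 + (-1)²) - 1*2451 = -3*(7/2 + 1) - 2451 = -3*9/2 - 2451 = -27/2 - 2451 = -4929/2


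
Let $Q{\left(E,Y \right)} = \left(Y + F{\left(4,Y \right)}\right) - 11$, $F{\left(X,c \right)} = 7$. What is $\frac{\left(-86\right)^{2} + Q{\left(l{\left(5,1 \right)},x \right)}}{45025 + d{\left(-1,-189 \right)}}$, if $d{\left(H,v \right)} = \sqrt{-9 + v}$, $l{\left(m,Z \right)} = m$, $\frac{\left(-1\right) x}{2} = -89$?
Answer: $\frac{340839250}{2027250823} - \frac{22710 i \sqrt{22}}{2027250823} \approx 0.16813 - 5.2544 \cdot 10^{-5} i$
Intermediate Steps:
$x = 178$ ($x = \left(-2\right) \left(-89\right) = 178$)
$Q{\left(E,Y \right)} = -4 + Y$ ($Q{\left(E,Y \right)} = \left(Y + 7\right) - 11 = \left(7 + Y\right) - 11 = -4 + Y$)
$\frac{\left(-86\right)^{2} + Q{\left(l{\left(5,1 \right)},x \right)}}{45025 + d{\left(-1,-189 \right)}} = \frac{\left(-86\right)^{2} + \left(-4 + 178\right)}{45025 + \sqrt{-9 - 189}} = \frac{7396 + 174}{45025 + \sqrt{-198}} = \frac{7570}{45025 + 3 i \sqrt{22}}$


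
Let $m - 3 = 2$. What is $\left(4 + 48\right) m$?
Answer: $260$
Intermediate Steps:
$m = 5$ ($m = 3 + 2 = 5$)
$\left(4 + 48\right) m = \left(4 + 48\right) 5 = 52 \cdot 5 = 260$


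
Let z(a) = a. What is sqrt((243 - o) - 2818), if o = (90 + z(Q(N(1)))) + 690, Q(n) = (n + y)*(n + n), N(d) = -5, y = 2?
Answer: I*sqrt(3385) ≈ 58.181*I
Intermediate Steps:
Q(n) = 2*n*(2 + n) (Q(n) = (n + 2)*(n + n) = (2 + n)*(2*n) = 2*n*(2 + n))
o = 810 (o = (90 + 2*(-5)*(2 - 5)) + 690 = (90 + 2*(-5)*(-3)) + 690 = (90 + 30) + 690 = 120 + 690 = 810)
sqrt((243 - o) - 2818) = sqrt((243 - 1*810) - 2818) = sqrt((243 - 810) - 2818) = sqrt(-567 - 2818) = sqrt(-3385) = I*sqrt(3385)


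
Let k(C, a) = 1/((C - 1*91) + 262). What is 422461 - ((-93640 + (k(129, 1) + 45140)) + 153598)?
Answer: 95208899/300 ≈ 3.1736e+5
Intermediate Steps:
k(C, a) = 1/(171 + C) (k(C, a) = 1/((C - 91) + 262) = 1/((-91 + C) + 262) = 1/(171 + C))
422461 - ((-93640 + (k(129, 1) + 45140)) + 153598) = 422461 - ((-93640 + (1/(171 + 129) + 45140)) + 153598) = 422461 - ((-93640 + (1/300 + 45140)) + 153598) = 422461 - ((-93640 + 13542001/300) + 153598) = 422461 - (-14549999/300 + 153598) = 422461 - 1*31529401/300 = 422461 - 31529401/300 = 95208899/300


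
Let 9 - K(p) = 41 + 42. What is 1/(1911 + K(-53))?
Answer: 1/1837 ≈ 0.00054437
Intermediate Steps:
K(p) = -74 (K(p) = 9 - (41 + 42) = 9 - 1*83 = 9 - 83 = -74)
1/(1911 + K(-53)) = 1/(1911 - 74) = 1/1837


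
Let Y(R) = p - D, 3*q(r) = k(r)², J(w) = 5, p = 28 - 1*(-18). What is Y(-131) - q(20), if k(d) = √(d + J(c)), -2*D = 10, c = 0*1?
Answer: 128/3 ≈ 42.667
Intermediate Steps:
c = 0
D = -5 (D = -½*10 = -5)
p = 46 (p = 28 + 18 = 46)
k(d) = √(5 + d) (k(d) = √(d + 5) = √(5 + d))
q(r) = 5/3 + r/3 (q(r) = (√(5 + r))²/3 = (5 + r)/3 = 5/3 + r/3)
Y(R) = 51 (Y(R) = 46 - 1*(-5) = 46 + 5 = 51)
Y(-131) - q(20) = 51 - (5/3 + (⅓)*20) = 51 - (5/3 + 20/3) = 51 - 1*25/3 = 51 - 25/3 = 128/3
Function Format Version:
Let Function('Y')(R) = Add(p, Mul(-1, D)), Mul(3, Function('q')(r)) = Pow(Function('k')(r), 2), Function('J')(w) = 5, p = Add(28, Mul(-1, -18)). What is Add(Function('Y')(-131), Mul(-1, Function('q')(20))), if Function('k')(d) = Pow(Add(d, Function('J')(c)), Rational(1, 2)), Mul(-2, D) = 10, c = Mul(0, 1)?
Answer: Rational(128, 3) ≈ 42.667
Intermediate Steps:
c = 0
D = -5 (D = Mul(Rational(-1, 2), 10) = -5)
p = 46 (p = Add(28, 18) = 46)
Function('k')(d) = Pow(Add(5, d), Rational(1, 2)) (Function('k')(d) = Pow(Add(d, 5), Rational(1, 2)) = Pow(Add(5, d), Rational(1, 2)))
Function('q')(r) = Add(Rational(5, 3), Mul(Rational(1, 3), r)) (Function('q')(r) = Mul(Rational(1, 3), Pow(Pow(Add(5, r), Rational(1, 2)), 2)) = Mul(Rational(1, 3), Add(5, r)) = Add(Rational(5, 3), Mul(Rational(1, 3), r)))
Function('Y')(R) = 51 (Function('Y')(R) = Add(46, Mul(-1, -5)) = Add(46, 5) = 51)
Add(Function('Y')(-131), Mul(-1, Function('q')(20))) = Add(51, Mul(-1, Add(Rational(5, 3), Mul(Rational(1, 3), 20)))) = Add(51, Mul(-1, Add(Rational(5, 3), Rational(20, 3)))) = Add(51, Mul(-1, Rational(25, 3))) = Add(51, Rational(-25, 3)) = Rational(128, 3)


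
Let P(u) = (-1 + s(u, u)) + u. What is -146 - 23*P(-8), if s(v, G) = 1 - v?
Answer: -146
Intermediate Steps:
P(u) = 0 (P(u) = (-1 + (1 - u)) + u = -u + u = 0)
-146 - 23*P(-8) = -146 - 23*0 = -146 + 0 = -146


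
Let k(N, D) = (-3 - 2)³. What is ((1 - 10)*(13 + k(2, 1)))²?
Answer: 1016064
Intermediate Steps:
k(N, D) = -125 (k(N, D) = (-5)³ = -125)
((1 - 10)*(13 + k(2, 1)))² = ((1 - 10)*(13 - 125))² = (-9*(-112))² = 1008² = 1016064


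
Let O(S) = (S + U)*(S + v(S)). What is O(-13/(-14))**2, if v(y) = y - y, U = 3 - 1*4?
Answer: 169/38416 ≈ 0.0043992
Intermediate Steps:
U = -1 (U = 3 - 4 = -1)
v(y) = 0
O(S) = S*(-1 + S) (O(S) = (S - 1)*(S + 0) = (-1 + S)*S = S*(-1 + S))
O(-13/(-14))**2 = ((-13/(-14))*(-1 - 13/(-14)))**2 = ((-13*(-1/14))*(-1 - 13*(-1/14)))**2 = (13*(-1 + 13/14)/14)**2 = ((13/14)*(-1/14))**2 = (-13/196)**2 = 169/38416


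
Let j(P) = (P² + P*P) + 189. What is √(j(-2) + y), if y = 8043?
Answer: 4*√515 ≈ 90.774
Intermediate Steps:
j(P) = 189 + 2*P² (j(P) = (P² + P²) + 189 = 2*P² + 189 = 189 + 2*P²)
√(j(-2) + y) = √((189 + 2*(-2)²) + 8043) = √((189 + 2*4) + 8043) = √((189 + 8) + 8043) = √(197 + 8043) = √8240 = 4*√515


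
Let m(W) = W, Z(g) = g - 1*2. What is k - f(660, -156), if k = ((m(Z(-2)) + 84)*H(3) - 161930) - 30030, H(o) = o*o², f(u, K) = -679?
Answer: -189121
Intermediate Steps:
Z(g) = -2 + g (Z(g) = g - 2 = -2 + g)
H(o) = o³
k = -189800 (k = (((-2 - 2) + 84)*3³ - 161930) - 30030 = ((-4 + 84)*27 - 161930) - 30030 = (80*27 - 161930) - 30030 = (2160 - 161930) - 30030 = -159770 - 30030 = -189800)
k - f(660, -156) = -189800 - 1*(-679) = -189800 + 679 = -189121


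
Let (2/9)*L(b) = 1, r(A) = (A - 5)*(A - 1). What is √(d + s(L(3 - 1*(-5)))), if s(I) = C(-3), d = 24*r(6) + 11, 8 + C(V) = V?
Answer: 2*√30 ≈ 10.954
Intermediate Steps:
r(A) = (-1 + A)*(-5 + A) (r(A) = (-5 + A)*(-1 + A) = (-1 + A)*(-5 + A))
C(V) = -8 + V
L(b) = 9/2 (L(b) = (9/2)*1 = 9/2)
d = 131 (d = 24*(5 + 6² - 6*6) + 11 = 24*(5 + 36 - 36) + 11 = 24*5 + 11 = 120 + 11 = 131)
s(I) = -11 (s(I) = -8 - 3 = -11)
√(d + s(L(3 - 1*(-5)))) = √(131 - 11) = √120 = 2*√30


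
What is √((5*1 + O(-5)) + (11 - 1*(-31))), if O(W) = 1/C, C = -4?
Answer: √187/2 ≈ 6.8374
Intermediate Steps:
O(W) = -¼ (O(W) = 1/(-4) = -¼)
√((5*1 + O(-5)) + (11 - 1*(-31))) = √((5*1 - ¼) + (11 - 1*(-31))) = √((5 - ¼) + (11 + 31)) = √(19/4 + 42) = √(187/4) = √187/2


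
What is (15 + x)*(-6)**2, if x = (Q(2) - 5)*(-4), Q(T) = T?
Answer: 972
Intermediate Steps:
x = 12 (x = (2 - 5)*(-4) = -3*(-4) = 12)
(15 + x)*(-6)**2 = (15 + 12)*(-6)**2 = 27*36 = 972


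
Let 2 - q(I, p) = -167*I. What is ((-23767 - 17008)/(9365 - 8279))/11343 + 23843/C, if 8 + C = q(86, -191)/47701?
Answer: -7005136597524857/2261947239756 ≈ -3096.9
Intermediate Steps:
q(I, p) = 2 + 167*I (q(I, p) = 2 - (-167)*I = 2 + 167*I)
C = -367244/47701 (C = -8 + (2 + 167*86)/47701 = -8 + (2 + 14362)*(1/47701) = -8 + 14364*(1/47701) = -8 + 14364/47701 = -367244/47701 ≈ -7.6989)
((-23767 - 17008)/(9365 - 8279))/11343 + 23843/C = ((-23767 - 17008)/(9365 - 8279))/11343 + 23843/(-367244/47701) = -40775/1086*(1/11343) + 23843*(-47701/367244) = -40775*1/1086*(1/11343) - 1137334943/367244 = -40775/1086*1/11343 - 1137334943/367244 = -40775/12318498 - 1137334943/367244 = -7005136597524857/2261947239756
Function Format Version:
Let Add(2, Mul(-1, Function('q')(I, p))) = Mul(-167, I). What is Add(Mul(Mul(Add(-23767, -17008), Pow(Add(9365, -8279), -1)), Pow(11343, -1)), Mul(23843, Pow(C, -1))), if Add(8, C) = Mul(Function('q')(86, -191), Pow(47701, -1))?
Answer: Rational(-7005136597524857, 2261947239756) ≈ -3096.9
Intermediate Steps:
Function('q')(I, p) = Add(2, Mul(167, I)) (Function('q')(I, p) = Add(2, Mul(-1, Mul(-167, I))) = Add(2, Mul(167, I)))
C = Rational(-367244, 47701) (C = Add(-8, Mul(Add(2, Mul(167, 86)), Pow(47701, -1))) = Add(-8, Mul(Add(2, 14362), Rational(1, 47701))) = Add(-8, Mul(14364, Rational(1, 47701))) = Add(-8, Rational(14364, 47701)) = Rational(-367244, 47701) ≈ -7.6989)
Add(Mul(Mul(Add(-23767, -17008), Pow(Add(9365, -8279), -1)), Pow(11343, -1)), Mul(23843, Pow(C, -1))) = Add(Mul(Mul(Add(-23767, -17008), Pow(Add(9365, -8279), -1)), Pow(11343, -1)), Mul(23843, Pow(Rational(-367244, 47701), -1))) = Add(Mul(Mul(-40775, Pow(1086, -1)), Rational(1, 11343)), Mul(23843, Rational(-47701, 367244))) = Add(Mul(Mul(-40775, Rational(1, 1086)), Rational(1, 11343)), Rational(-1137334943, 367244)) = Add(Mul(Rational(-40775, 1086), Rational(1, 11343)), Rational(-1137334943, 367244)) = Add(Rational(-40775, 12318498), Rational(-1137334943, 367244)) = Rational(-7005136597524857, 2261947239756)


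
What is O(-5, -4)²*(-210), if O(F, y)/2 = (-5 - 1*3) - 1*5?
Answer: -141960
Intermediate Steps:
O(F, y) = -26 (O(F, y) = 2*((-5 - 1*3) - 1*5) = 2*((-5 - 3) - 5) = 2*(-8 - 5) = 2*(-13) = -26)
O(-5, -4)²*(-210) = (-26)²*(-210) = 676*(-210) = -141960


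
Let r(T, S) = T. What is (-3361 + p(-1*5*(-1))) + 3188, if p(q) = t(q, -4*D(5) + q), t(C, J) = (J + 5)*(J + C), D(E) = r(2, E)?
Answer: -169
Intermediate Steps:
D(E) = 2
t(C, J) = (5 + J)*(C + J)
p(q) = -40 + (-8 + q)² + 10*q + q*(-8 + q) (p(q) = (-4*2 + q)² + 5*q + 5*(-4*2 + q) + q*(-4*2 + q) = (-8 + q)² + 5*q + 5*(-8 + q) + q*(-8 + q) = (-8 + q)² + 5*q + (-40 + 5*q) + q*(-8 + q) = -40 + (-8 + q)² + 10*q + q*(-8 + q))
(-3361 + p(-1*5*(-1))) + 3188 = (-3361 + (24 - 14*(-1*5)*(-1) + 2*(-1*5*(-1))²)) + 3188 = (-3361 + (24 - (-70)*(-1) + 2*(-5*(-1))²)) + 3188 = (-3361 + (24 - 14*5 + 2*5²)) + 3188 = (-3361 + (24 - 70 + 2*25)) + 3188 = (-3361 + (24 - 70 + 50)) + 3188 = (-3361 + 4) + 3188 = -3357 + 3188 = -169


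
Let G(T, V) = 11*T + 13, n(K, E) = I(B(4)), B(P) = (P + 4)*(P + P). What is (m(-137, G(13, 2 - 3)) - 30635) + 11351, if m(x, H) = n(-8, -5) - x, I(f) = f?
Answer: -19083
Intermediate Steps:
B(P) = 2*P*(4 + P) (B(P) = (4 + P)*(2*P) = 2*P*(4 + P))
n(K, E) = 64 (n(K, E) = 2*4*(4 + 4) = 2*4*8 = 64)
G(T, V) = 13 + 11*T
m(x, H) = 64 - x
(m(-137, G(13, 2 - 3)) - 30635) + 11351 = ((64 - 1*(-137)) - 30635) + 11351 = ((64 + 137) - 30635) + 11351 = (201 - 30635) + 11351 = -30434 + 11351 = -19083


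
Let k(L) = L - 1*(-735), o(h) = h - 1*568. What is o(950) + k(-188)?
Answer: 929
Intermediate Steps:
o(h) = -568 + h (o(h) = h - 568 = -568 + h)
k(L) = 735 + L (k(L) = L + 735 = 735 + L)
o(950) + k(-188) = (-568 + 950) + (735 - 188) = 382 + 547 = 929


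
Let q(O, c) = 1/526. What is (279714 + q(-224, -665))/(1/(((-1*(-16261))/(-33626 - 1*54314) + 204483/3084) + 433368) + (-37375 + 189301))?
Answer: 360315246883596093155/195704375994075992282 ≈ 1.8411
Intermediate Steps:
q(O, c) = 1/526
(279714 + q(-224, -665))/(1/(((-1*(-16261))/(-33626 - 1*54314) + 204483/3084) + 433368) + (-37375 + 189301)) = (279714 + 1/526)/(1/(((-1*(-16261))/(-33626 - 1*54314) + 204483/3084) + 433368) + (-37375 + 189301)) = 147129565/(526*(1/((16261/(-33626 - 54314) + 204483*(1/3084)) + 433368) + 151926)) = 147129565/(526*(1/((16261/(-87940) + 68161/1028) + 433368) + 151926)) = 147129565/(526*(1/((16261*(-1/87940) + 68161/1028) + 433368) + 151926)) = 147129565/(526*(1/((-16261/87940 + 68161/1028) + 433368) + 151926)) = 147129565/(526*(1/(373585127/5650145 + 433368) + 151926)) = 147129565/(526*(1/(2448965623487/5650145) + 151926)) = 147129565/(526*(5650145/2448965623487 + 151926)) = 147129565/(526*(372061551319536107/2448965623487)) = (147129565/526)*(2448965623487/372061551319536107) = 360315246883596093155/195704375994075992282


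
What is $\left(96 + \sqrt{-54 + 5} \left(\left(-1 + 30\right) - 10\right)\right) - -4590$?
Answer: $4686 + 133 i \approx 4686.0 + 133.0 i$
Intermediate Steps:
$\left(96 + \sqrt{-54 + 5} \left(\left(-1 + 30\right) - 10\right)\right) - -4590 = \left(96 + \sqrt{-49} \left(29 - 10\right)\right) + 4590 = \left(96 + 7 i 19\right) + 4590 = \left(96 + 133 i\right) + 4590 = 4686 + 133 i$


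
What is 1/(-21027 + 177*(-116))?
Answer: -1/41559 ≈ -2.4062e-5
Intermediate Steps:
1/(-21027 + 177*(-116)) = 1/(-21027 - 20532) = 1/(-41559) = -1/41559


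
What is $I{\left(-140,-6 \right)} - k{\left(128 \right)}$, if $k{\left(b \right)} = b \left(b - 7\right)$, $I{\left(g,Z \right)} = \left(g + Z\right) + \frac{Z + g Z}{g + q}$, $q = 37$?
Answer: $- \frac{1611136}{103} \approx -15642.0$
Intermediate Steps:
$I{\left(g,Z \right)} = Z + g + \frac{Z + Z g}{37 + g}$ ($I{\left(g,Z \right)} = \left(g + Z\right) + \frac{Z + g Z}{g + 37} = \left(Z + g\right) + \frac{Z + Z g}{37 + g} = Z + g + \frac{Z + Z g}{37 + g}$)
$k{\left(b \right)} = b \left(-7 + b\right)$
$I{\left(-140,-6 \right)} - k{\left(128 \right)} = \frac{\left(-140\right)^{2} + 37 \left(-140\right) + 38 \left(-6\right) + 2 \left(-6\right) \left(-140\right)}{37 - 140} - 128 \left(-7 + 128\right) = \frac{19600 - 5180 - 228 + 1680}{-103} - 128 \cdot 121 = \left(- \frac{1}{103}\right) 15872 - 15488 = - \frac{15872}{103} - 15488 = - \frac{1611136}{103}$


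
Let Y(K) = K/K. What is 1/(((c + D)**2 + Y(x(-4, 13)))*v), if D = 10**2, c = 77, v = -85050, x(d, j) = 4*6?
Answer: -1/2664616500 ≈ -3.7529e-10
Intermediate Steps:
x(d, j) = 24
Y(K) = 1
D = 100
1/(((c + D)**2 + Y(x(-4, 13)))*v) = 1/(((77 + 100)**2 + 1)*(-85050)) = -1/85050/(177**2 + 1) = -1/85050/(31329 + 1) = -1/85050/31330 = (1/31330)*(-1/85050) = -1/2664616500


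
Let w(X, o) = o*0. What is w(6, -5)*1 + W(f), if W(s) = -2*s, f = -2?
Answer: 4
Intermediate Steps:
w(X, o) = 0
w(6, -5)*1 + W(f) = 0*1 - 2*(-2) = 0 + 4 = 4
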